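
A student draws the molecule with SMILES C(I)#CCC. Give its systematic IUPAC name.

Counting along the main chain through the multiple bond gives 4 carbons: the parent is butane.
The chain contains a C≡C triple bond, so the unsaturation ending is -yne.
The numbering direction is chosen so that numbering from this end puts the triple bond at C-1 rather than C-3.
That gives the triple bond between C-1 and C-2; an iodo group at C-1.
The name is 1-iodobut-1-yne.

1-iodobut-1-yne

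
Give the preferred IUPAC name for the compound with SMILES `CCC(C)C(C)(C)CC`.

3,3,4-trimethylhexane

The longest continuous carbon chain has 6 atoms, so the parent hydride is hexane.
Choose the numbering such that the substituent locant set {3,3,4} is lower than {3,4,4} at the first point of difference.
This places methyl groups at C-3 (×2) and C-4.
Assembling the pieces gives 3,3,4-trimethylhexane.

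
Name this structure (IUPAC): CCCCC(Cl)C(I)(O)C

3-chloro-2-iodoheptan-2-ol

Counting along the main chain through the –OH group gives 7 carbons: the parent is heptane.
An alcohol (–OH) is the principal characteristic group, giving the suffix -ol.
Number the chain so that numbering from this end puts the hydroxyl group at C-2 rather than C-6.
That gives the hydroxyl at C-2; a chloro group at C-3; an iodo group at C-2.
The substituents are ordered alphabetically, ignoring any di-/tri- multipliers.
The name is 3-chloro-2-iodoheptan-2-ol.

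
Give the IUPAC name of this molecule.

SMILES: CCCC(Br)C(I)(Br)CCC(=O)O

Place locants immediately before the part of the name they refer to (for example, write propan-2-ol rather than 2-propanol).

4,5-dibromo-4-iodooctanoic acid

Counting along the main chain through the –COOH group gives 8 carbons: the parent is octane.
The principal characteristic group is a carboxylic acid (terminal –COOH), named with the suffix -oic acid.
Number the chain so that the carboxylic acid carbon is C-1 by definition.
That gives bromo groups at C-4 and C-5; an iodo group at C-4.
Substituent prefixes are cited in alphabetical order (multiplying prefixes like di-/tri- are ignored for ordering).
Assembling the pieces gives 4,5-dibromo-4-iodooctanoic acid.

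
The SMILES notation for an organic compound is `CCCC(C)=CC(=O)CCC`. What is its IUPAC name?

6-methylnon-5-en-4-one

The longest carbon chain that includes the carbonyl and the multiple bond has 9 carbons, so the parent hydride is nonane.
The highest-priority functional group is a ketone (C=O on an internal carbon), so the name ends in -one.
There is one C=C double bond, indicated by the ending -ene.
Number the chain so that numbering from this end puts the carbonyl group at C-4 rather than C-6.
That gives the carbonyl at C-4; the double bond between C-5 and C-6; a methyl group at C-6.
The name is 6-methylnon-5-en-4-one.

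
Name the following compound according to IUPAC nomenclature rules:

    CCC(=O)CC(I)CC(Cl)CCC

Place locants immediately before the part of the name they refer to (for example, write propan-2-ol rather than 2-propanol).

The longest chain bearing the carbonyl is 10 carbons long (decane).
A ketone (C=O on an internal carbon) is the principal characteristic group, giving the suffix -one.
The numbering direction is chosen so that numbering from this end puts the carbonyl group at C-3 rather than C-8.
That gives the carbonyl at C-3; a chloro group at C-7; an iodo group at C-5.
The substituents are ordered alphabetically, ignoring any di-/tri- multipliers.
Putting it together: 7-chloro-5-iododecan-3-one.

7-chloro-5-iododecan-3-one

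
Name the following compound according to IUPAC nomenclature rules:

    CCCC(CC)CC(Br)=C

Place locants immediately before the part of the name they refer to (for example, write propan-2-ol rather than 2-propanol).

2-bromo-4-ethylhept-1-ene

Counting along the main chain through the multiple bond gives 7 carbons: the parent is heptane.
There is one C=C double bond, indicated by the ending -ene.
Choose the numbering such that numbering from this end puts the double bond at C-1 rather than C-6.
This places the double bond between C-1 and C-2; a bromo group at C-2; an ethyl group at C-4.
The substituents are ordered alphabetically, ignoring any di-/tri- multipliers.
Putting it together: 2-bromo-4-ethylhept-1-ene.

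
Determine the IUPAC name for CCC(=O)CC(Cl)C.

5-chlorohexan-3-one

The longest carbon chain that includes the carbonyl has 6 carbons, so the parent hydride is hexane.
The highest-priority functional group is a ketone (C=O on an internal carbon), so the name ends in -one.
Choose the numbering such that numbering from this end puts the carbonyl group at C-3 rather than C-4.
That gives the carbonyl at C-3; a chloro group at C-5.
Putting it together: 5-chlorohexan-3-one.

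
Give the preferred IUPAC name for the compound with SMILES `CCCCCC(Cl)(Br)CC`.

The longest continuous carbon chain has 8 atoms, so the parent hydride is octane.
Number the chain so that the substituent locant set {3,3} is lower than {6,6} at the first point of difference.
That gives a bromo group at C-3; a chloro group at C-3.
The substituents are ordered alphabetically, ignoring any di-/tri- multipliers.
Putting it together: 3-bromo-3-chlorooctane.

3-bromo-3-chlorooctane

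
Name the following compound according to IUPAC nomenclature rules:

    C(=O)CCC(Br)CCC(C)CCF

Counting along the main chain through the –CHO group gives 9 carbons: the parent is nonane.
An aldehyde (terminal –CHO) is the principal characteristic group, giving the suffix -al.
The numbering direction is chosen so that the aldehyde carbon is C-1 by definition.
This places a bromo group at C-4; a fluoro group at C-9; a methyl group at C-7.
Substituent prefixes are cited in alphabetical order (multiplying prefixes like di-/tri- are ignored for ordering).
The name is 4-bromo-9-fluoro-7-methylnonanal.

4-bromo-9-fluoro-7-methylnonanal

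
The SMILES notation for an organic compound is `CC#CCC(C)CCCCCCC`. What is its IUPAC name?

Counting along the main chain through the multiple bond gives 12 carbons: the parent is dodecane.
A C≡C triple bond in the chain gives the infix -yne-.
The numbering direction is chosen so that numbering from this end puts the triple bond at C-2 rather than C-10.
This places the triple bond between C-2 and C-3; a methyl group at C-5.
Putting it together: 5-methyldodec-2-yne.

5-methyldodec-2-yne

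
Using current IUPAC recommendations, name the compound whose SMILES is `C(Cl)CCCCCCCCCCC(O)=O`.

The longest carbon chain that includes the –COOH group has 12 carbons, so the parent hydride is dodecane.
A carboxylic acid (terminal –COOH) is the principal characteristic group, giving the suffix -oic acid.
The numbering direction is chosen so that the carboxylic acid carbon is C-1 by definition.
That gives a chloro group at C-12.
Putting it together: 12-chlorododecanoic acid.

12-chlorododecanoic acid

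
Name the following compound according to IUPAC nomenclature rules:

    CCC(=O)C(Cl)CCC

The longest chain bearing the carbonyl is 7 carbons long (heptane).
The principal characteristic group is a ketone (C=O on an internal carbon), named with the suffix -one.
Choose the numbering such that numbering from this end puts the carbonyl group at C-3 rather than C-5.
That gives the carbonyl at C-3; a chloro group at C-4.
Assembling the pieces gives 4-chloroheptan-3-one.

4-chloroheptan-3-one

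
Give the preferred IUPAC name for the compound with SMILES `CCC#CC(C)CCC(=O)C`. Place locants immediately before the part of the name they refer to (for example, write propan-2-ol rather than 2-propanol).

5-methylnon-6-yn-2-one

Counting along the main chain through the carbonyl and the multiple bond gives 9 carbons: the parent is nonane.
The principal characteristic group is a ketone (C=O on an internal carbon), named with the suffix -one.
There is one C≡C triple bond, indicated by the ending -yne.
Choose the numbering such that numbering from this end puts the carbonyl group at C-2 rather than C-8.
This places the carbonyl at C-2; the triple bond between C-6 and C-7; a methyl group at C-5.
Assembling the pieces gives 5-methylnon-6-yn-2-one.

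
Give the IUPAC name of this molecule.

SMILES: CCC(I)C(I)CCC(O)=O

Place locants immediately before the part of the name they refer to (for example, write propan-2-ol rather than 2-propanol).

4,5-diiodoheptanoic acid

The longest chain bearing the –COOH group is 7 carbons long (heptane).
The highest-priority functional group is a carboxylic acid (terminal –COOH), so the name ends in -oic acid.
Choose the numbering such that the carboxylic acid carbon is C-1 by definition.
With this numbering: iodo groups at C-4 and C-5.
Assembling the pieces gives 4,5-diiodoheptanoic acid.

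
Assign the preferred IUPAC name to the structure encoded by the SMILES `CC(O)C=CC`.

The longest carbon chain that includes the –OH group and the multiple bond has 5 carbons, so the parent hydride is pentane.
An alcohol (–OH) is the principal characteristic group, giving the suffix -ol.
There is one C=C double bond, indicated by the ending -ene.
The numbering direction is chosen so that numbering from this end puts the hydroxyl group at C-2 rather than C-4.
That gives the hydroxyl at C-2; the double bond between C-3 and C-4.
Assembling the pieces gives pent-3-en-2-ol.

pent-3-en-2-ol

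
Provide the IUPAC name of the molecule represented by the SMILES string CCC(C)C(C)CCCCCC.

3,4-dimethyldecane

The longest carbon chain is 10 atoms: the parent is decane.
The numbering direction is chosen so that the substituent locant set {3,4} is lower than {7,8} at the first point of difference.
This places methyl groups at C-3 and C-4.
Assembling the pieces gives 3,4-dimethyldecane.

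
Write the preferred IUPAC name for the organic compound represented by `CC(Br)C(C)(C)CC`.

2-bromo-3,3-dimethylpentane

The parent chain contains 5 carbons (pentane).
Number the chain so that the substituent locant set {2,3,3} is lower than {3,3,4} at the first point of difference.
That gives a bromo group at C-2; two methyl groups at C-3.
Substituent prefixes are cited in alphabetical order (multiplying prefixes like di-/tri- are ignored for ordering).
The name is 2-bromo-3,3-dimethylpentane.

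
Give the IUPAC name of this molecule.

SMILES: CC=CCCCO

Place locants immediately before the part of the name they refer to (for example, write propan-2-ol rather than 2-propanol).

hex-4-en-1-ol

The longest carbon chain that includes the –OH group and the multiple bond has 6 carbons, so the parent hydride is hexane.
The principal characteristic group is an alcohol (–OH), named with the suffix -ol.
A C=C double bond in the chain gives the infix -ene-.
Number the chain so that numbering from this end puts the hydroxyl group at C-1 rather than C-6.
With this numbering: the hydroxyl at C-1; the double bond between C-4 and C-5.
Assembling the pieces gives hex-4-en-1-ol.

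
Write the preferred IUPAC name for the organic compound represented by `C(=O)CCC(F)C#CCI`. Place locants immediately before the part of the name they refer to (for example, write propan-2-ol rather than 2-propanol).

Counting along the main chain through the –CHO group and the multiple bond gives 7 carbons: the parent is heptane.
The principal characteristic group is an aldehyde (terminal –CHO), named with the suffix -al.
A C≡C triple bond in the chain gives the infix -yne-.
The numbering direction is chosen so that the aldehyde carbon is C-1 by definition.
That gives the triple bond between C-5 and C-6; a fluoro group at C-4; an iodo group at C-7.
The substituents are ordered alphabetically, ignoring any di-/tri- multipliers.
Putting it together: 4-fluoro-7-iodohept-5-ynal.

4-fluoro-7-iodohept-5-ynal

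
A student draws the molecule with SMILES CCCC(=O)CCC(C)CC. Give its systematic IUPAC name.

7-methylnonan-4-one

Counting along the main chain through the carbonyl gives 9 carbons: the parent is nonane.
The principal characteristic group is a ketone (C=O on an internal carbon), named with the suffix -one.
The numbering direction is chosen so that numbering from this end puts the carbonyl group at C-4 rather than C-6.
That gives the carbonyl at C-4; a methyl group at C-7.
Assembling the pieces gives 7-methylnonan-4-one.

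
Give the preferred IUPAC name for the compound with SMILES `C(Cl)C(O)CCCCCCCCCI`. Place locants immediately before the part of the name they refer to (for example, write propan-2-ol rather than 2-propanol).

Counting along the main chain through the –OH group gives 11 carbons: the parent is undecane.
The highest-priority functional group is an alcohol (–OH), so the name ends in -ol.
The numbering direction is chosen so that numbering from this end puts the hydroxyl group at C-2 rather than C-10.
With this numbering: the hydroxyl at C-2; a chloro group at C-1; an iodo group at C-11.
The substituents are ordered alphabetically, ignoring any di-/tri- multipliers.
Assembling the pieces gives 1-chloro-11-iodoundecan-2-ol.

1-chloro-11-iodoundecan-2-ol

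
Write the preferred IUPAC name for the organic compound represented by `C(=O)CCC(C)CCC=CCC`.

4-methyldec-7-enal

The longest chain bearing the –CHO group and the multiple bond is 10 carbons long (decane).
The principal characteristic group is an aldehyde (terminal –CHO), named with the suffix -al.
The chain contains a C=C double bond, so the unsaturation ending is -ene.
Number the chain so that the aldehyde carbon is C-1 by definition.
That gives the double bond between C-7 and C-8; a methyl group at C-4.
The name is 4-methyldec-7-enal.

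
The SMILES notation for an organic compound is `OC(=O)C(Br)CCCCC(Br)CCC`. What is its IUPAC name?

2,7-dibromodecanoic acid

Counting along the main chain through the –COOH group gives 10 carbons: the parent is decane.
The principal characteristic group is a carboxylic acid (terminal –COOH), named with the suffix -oic acid.
Choose the numbering such that the carboxylic acid carbon is C-1 by definition.
That gives bromo groups at C-2 and C-7.
Assembling the pieces gives 2,7-dibromodecanoic acid.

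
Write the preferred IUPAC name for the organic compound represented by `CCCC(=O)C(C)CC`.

3-methylheptan-4-one

The longest carbon chain that includes the carbonyl has 7 carbons, so the parent hydride is heptane.
The highest-priority functional group is a ketone (C=O on an internal carbon), so the name ends in -one.
Number the chain so that the substituent locant set {3} is lower than {5} at the first point of difference.
This places the carbonyl at C-4; a methyl group at C-3.
Assembling the pieces gives 3-methylheptan-4-one.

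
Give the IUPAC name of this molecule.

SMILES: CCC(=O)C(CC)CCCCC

The longest carbon chain that includes the carbonyl has 9 carbons, so the parent hydride is nonane.
The principal characteristic group is a ketone (C=O on an internal carbon), named with the suffix -one.
Number the chain so that numbering from this end puts the carbonyl group at C-3 rather than C-7.
This places the carbonyl at C-3; an ethyl group at C-4.
The name is 4-ethylnonan-3-one.

4-ethylnonan-3-one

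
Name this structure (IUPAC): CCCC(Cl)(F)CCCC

The longest carbon chain is 8 atoms: the parent is octane.
Number the chain so that the substituent locant set {4,4} is lower than {5,5} at the first point of difference.
This places a chloro group at C-4; a fluoro group at C-4.
Substituent prefixes are cited in alphabetical order (multiplying prefixes like di-/tri- are ignored for ordering).
Putting it together: 4-chloro-4-fluorooctane.

4-chloro-4-fluorooctane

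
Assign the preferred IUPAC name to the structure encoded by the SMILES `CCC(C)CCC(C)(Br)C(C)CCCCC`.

The longest carbon chain is 12 atoms: the parent is dodecane.
Number the chain so that the substituent locant set {3,6,6,7} is lower than {6,7,7,10} at the first point of difference.
That gives a bromo group at C-6; methyl groups at C-3 and C-6 and C-7.
The substituents are ordered alphabetically, ignoring any di-/tri- multipliers.
Putting it together: 6-bromo-3,6,7-trimethyldodecane.

6-bromo-3,6,7-trimethyldodecane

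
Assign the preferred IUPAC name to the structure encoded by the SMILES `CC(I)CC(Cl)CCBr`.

The longest carbon chain is 6 atoms: the parent is hexane.
The numbering direction is chosen so that the substituent locant set {1,3,5} is lower than {2,4,6} at the first point of difference.
With this numbering: a bromo group at C-1; a chloro group at C-3; an iodo group at C-5.
Substituent prefixes are cited in alphabetical order (multiplying prefixes like di-/tri- are ignored for ordering).
Assembling the pieces gives 1-bromo-3-chloro-5-iodohexane.

1-bromo-3-chloro-5-iodohexane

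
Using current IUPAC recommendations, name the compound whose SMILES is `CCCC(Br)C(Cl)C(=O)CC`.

5-bromo-4-chlorooctan-3-one

The longest carbon chain that includes the carbonyl has 8 carbons, so the parent hydride is octane.
The principal characteristic group is a ketone (C=O on an internal carbon), named with the suffix -one.
Number the chain so that numbering from this end puts the carbonyl group at C-3 rather than C-6.
With this numbering: the carbonyl at C-3; a bromo group at C-5; a chloro group at C-4.
Prefixes are listed alphabetically: bromo, chloro.
Putting it together: 5-bromo-4-chlorooctan-3-one.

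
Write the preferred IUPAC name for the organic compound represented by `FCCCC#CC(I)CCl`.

1-chloro-7-fluoro-2-iodohept-3-yne

Counting along the main chain through the multiple bond gives 7 carbons: the parent is heptane.
A C≡C triple bond in the chain gives the infix -yne-.
The numbering direction is chosen so that numbering from this end puts the triple bond at C-3 rather than C-4.
This places the triple bond between C-3 and C-4; a chloro group at C-1; a fluoro group at C-7; an iodo group at C-2.
The substituents are ordered alphabetically, ignoring any di-/tri- multipliers.
Assembling the pieces gives 1-chloro-7-fluoro-2-iodohept-3-yne.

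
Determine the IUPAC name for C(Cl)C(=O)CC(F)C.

1-chloro-4-fluoropentan-2-one

The longest chain bearing the carbonyl is 5 carbons long (pentane).
The highest-priority functional group is a ketone (C=O on an internal carbon), so the name ends in -one.
The numbering direction is chosen so that numbering from this end puts the carbonyl group at C-2 rather than C-4.
That gives the carbonyl at C-2; a chloro group at C-1; a fluoro group at C-4.
Prefixes are listed alphabetically: chloro, fluoro.
The name is 1-chloro-4-fluoropentan-2-one.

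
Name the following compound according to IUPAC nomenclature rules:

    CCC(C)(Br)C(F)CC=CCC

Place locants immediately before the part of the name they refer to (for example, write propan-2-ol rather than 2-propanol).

Counting along the main chain through the multiple bond gives 9 carbons: the parent is nonane.
The chain contains a C=C double bond, so the unsaturation ending is -ene.
The numbering direction is chosen so that numbering from this end puts the double bond at C-3 rather than C-6.
With this numbering: the double bond between C-3 and C-4; a bromo group at C-7; a fluoro group at C-6; a methyl group at C-7.
Substituent prefixes are cited in alphabetical order (multiplying prefixes like di-/tri- are ignored for ordering).
The name is 7-bromo-6-fluoro-7-methylnon-3-ene.

7-bromo-6-fluoro-7-methylnon-3-ene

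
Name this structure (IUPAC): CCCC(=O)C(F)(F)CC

The longest chain bearing the carbonyl is 7 carbons long (heptane).
A ketone (C=O on an internal carbon) is the principal characteristic group, giving the suffix -one.
The numbering direction is chosen so that the substituent locant set {3,3} is lower than {5,5} at the first point of difference.
This places the carbonyl at C-4; two fluoro groups at C-3.
Assembling the pieces gives 3,3-difluoroheptan-4-one.

3,3-difluoroheptan-4-one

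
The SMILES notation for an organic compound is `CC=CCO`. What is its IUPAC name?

but-2-en-1-ol

The longest chain bearing the –OH group and the multiple bond is 4 carbons long (butane).
An alcohol (–OH) is the principal characteristic group, giving the suffix -ol.
A C=C double bond in the chain gives the infix -ene-.
Choose the numbering such that numbering from this end puts the hydroxyl group at C-1 rather than C-4.
This places the hydroxyl at C-1; the double bond between C-2 and C-3.
The name is but-2-en-1-ol.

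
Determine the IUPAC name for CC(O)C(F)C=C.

3-fluoropent-4-en-2-ol

Counting along the main chain through the –OH group and the multiple bond gives 5 carbons: the parent is pentane.
The highest-priority functional group is an alcohol (–OH), so the name ends in -ol.
The chain contains a C=C double bond, so the unsaturation ending is -ene.
The numbering direction is chosen so that numbering from this end puts the hydroxyl group at C-2 rather than C-4.
That gives the hydroxyl at C-2; the double bond between C-4 and C-5; a fluoro group at C-3.
Assembling the pieces gives 3-fluoropent-4-en-2-ol.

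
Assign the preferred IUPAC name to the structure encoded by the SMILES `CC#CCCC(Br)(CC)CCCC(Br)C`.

6,10-dibromo-6-ethylundec-2-yne

The longest chain bearing the multiple bond is 11 carbons long (undecane).
The chain contains a C≡C triple bond, so the unsaturation ending is -yne.
The numbering direction is chosen so that numbering from this end puts the triple bond at C-2 rather than C-9.
With this numbering: the triple bond between C-2 and C-3; bromo groups at C-6 and C-10; an ethyl group at C-6.
The substituents are ordered alphabetically, ignoring any di-/tri- multipliers.
The name is 6,10-dibromo-6-ethylundec-2-yne.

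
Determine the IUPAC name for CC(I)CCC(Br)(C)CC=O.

Counting along the main chain through the –CHO group gives 7 carbons: the parent is heptane.
The principal characteristic group is an aldehyde (terminal –CHO), named with the suffix -al.
The numbering direction is chosen so that the aldehyde carbon is C-1 by definition.
That gives a bromo group at C-3; an iodo group at C-6; a methyl group at C-3.
Prefixes are listed alphabetically: bromo, iodo, methyl.
Putting it together: 3-bromo-6-iodo-3-methylheptanal.

3-bromo-6-iodo-3-methylheptanal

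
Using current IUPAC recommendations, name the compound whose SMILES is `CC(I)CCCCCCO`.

7-iodooctan-1-ol

The longest carbon chain that includes the –OH group has 8 carbons, so the parent hydride is octane.
An alcohol (–OH) is the principal characteristic group, giving the suffix -ol.
Choose the numbering such that numbering from this end puts the hydroxyl group at C-1 rather than C-8.
That gives the hydroxyl at C-1; an iodo group at C-7.
Assembling the pieces gives 7-iodooctan-1-ol.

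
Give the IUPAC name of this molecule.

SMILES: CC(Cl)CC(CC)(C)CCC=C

7-chloro-5-ethyl-5-methyloct-1-ene

The longest chain bearing the multiple bond is 8 carbons long (octane).
A C=C double bond in the chain gives the infix -ene-.
Number the chain so that numbering from this end puts the double bond at C-1 rather than C-7.
This places the double bond between C-1 and C-2; a chloro group at C-7; an ethyl group at C-5; a methyl group at C-5.
Prefixes are listed alphabetically: chloro, ethyl, methyl.
Assembling the pieces gives 7-chloro-5-ethyl-5-methyloct-1-ene.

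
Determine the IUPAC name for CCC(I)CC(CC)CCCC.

The longest continuous carbon chain has 9 atoms, so the parent hydride is nonane.
Choose the numbering such that the substituent locant set {3,5} is lower than {5,7} at the first point of difference.
This places an ethyl group at C-5; an iodo group at C-3.
Prefixes are listed alphabetically: ethyl, iodo.
Putting it together: 5-ethyl-3-iodononane.

5-ethyl-3-iodononane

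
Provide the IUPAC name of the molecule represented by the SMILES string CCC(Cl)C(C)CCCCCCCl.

The longest carbon chain is 10 atoms: the parent is decane.
Choose the numbering such that the substituent locant set {1,7,8} is lower than {3,4,10} at the first point of difference.
With this numbering: chloro groups at C-1 and C-8; a methyl group at C-7.
Substituent prefixes are cited in alphabetical order (multiplying prefixes like di-/tri- are ignored for ordering).
The name is 1,8-dichloro-7-methyldecane.

1,8-dichloro-7-methyldecane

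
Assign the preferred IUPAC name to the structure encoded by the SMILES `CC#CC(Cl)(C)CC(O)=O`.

3-chloro-3-methylhex-4-ynoic acid

The longest chain bearing the –COOH group and the multiple bond is 6 carbons long (hexane).
The highest-priority functional group is a carboxylic acid (terminal –COOH), so the name ends in -oic acid.
The chain contains a C≡C triple bond, so the unsaturation ending is -yne.
The numbering direction is chosen so that the carboxylic acid carbon is C-1 by definition.
That gives the triple bond between C-4 and C-5; a chloro group at C-3; a methyl group at C-3.
Substituent prefixes are cited in alphabetical order (multiplying prefixes like di-/tri- are ignored for ordering).
Putting it together: 3-chloro-3-methylhex-4-ynoic acid.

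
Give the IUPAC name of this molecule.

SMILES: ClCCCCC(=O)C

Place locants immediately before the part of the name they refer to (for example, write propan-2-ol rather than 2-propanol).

The longest chain bearing the carbonyl is 6 carbons long (hexane).
The highest-priority functional group is a ketone (C=O on an internal carbon), so the name ends in -one.
Number the chain so that numbering from this end puts the carbonyl group at C-2 rather than C-5.
This places the carbonyl at C-2; a chloro group at C-6.
The name is 6-chlorohexan-2-one.

6-chlorohexan-2-one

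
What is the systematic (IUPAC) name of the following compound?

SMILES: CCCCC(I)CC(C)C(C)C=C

6-iodo-3,4-dimethyldec-1-ene

The longest chain bearing the multiple bond is 10 carbons long (decane).
A C=C double bond in the chain gives the infix -ene-.
The numbering direction is chosen so that numbering from this end puts the double bond at C-1 rather than C-9.
With this numbering: the double bond between C-1 and C-2; an iodo group at C-6; methyl groups at C-3 and C-4.
Substituent prefixes are cited in alphabetical order (multiplying prefixes like di-/tri- are ignored for ordering).
The name is 6-iodo-3,4-dimethyldec-1-ene.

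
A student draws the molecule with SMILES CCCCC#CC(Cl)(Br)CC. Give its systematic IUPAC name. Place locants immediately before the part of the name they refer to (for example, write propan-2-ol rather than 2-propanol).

3-bromo-3-chloronon-4-yne

Counting along the main chain through the multiple bond gives 9 carbons: the parent is nonane.
The chain contains a C≡C triple bond, so the unsaturation ending is -yne.
Number the chain so that numbering from this end puts the triple bond at C-4 rather than C-5.
With this numbering: the triple bond between C-4 and C-5; a bromo group at C-3; a chloro group at C-3.
The substituents are ordered alphabetically, ignoring any di-/tri- multipliers.
Putting it together: 3-bromo-3-chloronon-4-yne.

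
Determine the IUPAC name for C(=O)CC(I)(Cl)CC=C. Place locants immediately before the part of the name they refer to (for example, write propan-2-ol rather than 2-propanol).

3-chloro-3-iodohex-5-enal

The longest carbon chain that includes the –CHO group and the multiple bond has 6 carbons, so the parent hydride is hexane.
An aldehyde (terminal –CHO) is the principal characteristic group, giving the suffix -al.
The chain contains a C=C double bond, so the unsaturation ending is -ene.
The numbering direction is chosen so that the aldehyde carbon is C-1 by definition.
With this numbering: the double bond between C-5 and C-6; a chloro group at C-3; an iodo group at C-3.
The substituents are ordered alphabetically, ignoring any di-/tri- multipliers.
Assembling the pieces gives 3-chloro-3-iodohex-5-enal.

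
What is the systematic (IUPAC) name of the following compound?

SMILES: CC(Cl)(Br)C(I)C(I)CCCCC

2-bromo-2-chloro-3,4-diiodononane

The parent chain contains 9 carbons (nonane).
The numbering direction is chosen so that the substituent locant set {2,2,3,4} is lower than {6,7,8,8} at the first point of difference.
This places a bromo group at C-2; a chloro group at C-2; iodo groups at C-3 and C-4.
Prefixes are listed alphabetically: bromo, chloro, iodo.
The name is 2-bromo-2-chloro-3,4-diiodononane.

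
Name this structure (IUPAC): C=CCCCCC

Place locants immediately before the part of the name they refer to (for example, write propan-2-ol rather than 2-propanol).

The longest carbon chain that includes the multiple bond has 7 carbons, so the parent hydride is heptane.
There is one C=C double bond, indicated by the ending -ene.
Choose the numbering such that numbering from this end puts the double bond at C-1 rather than C-6.
With this numbering: the double bond between C-1 and C-2.
Assembling the pieces gives hept-1-ene.

hept-1-ene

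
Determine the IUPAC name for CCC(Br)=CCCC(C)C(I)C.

3-bromo-8-iodo-7-methylnon-3-ene

The longest carbon chain that includes the multiple bond has 9 carbons, so the parent hydride is nonane.
A C=C double bond in the chain gives the infix -ene-.
The numbering direction is chosen so that numbering from this end puts the double bond at C-3 rather than C-6.
That gives the double bond between C-3 and C-4; a bromo group at C-3; an iodo group at C-8; a methyl group at C-7.
Prefixes are listed alphabetically: bromo, iodo, methyl.
The name is 3-bromo-8-iodo-7-methylnon-3-ene.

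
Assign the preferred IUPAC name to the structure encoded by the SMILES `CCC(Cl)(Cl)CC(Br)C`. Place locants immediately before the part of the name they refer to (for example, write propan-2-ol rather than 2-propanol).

2-bromo-4,4-dichlorohexane

The longest carbon chain is 6 atoms: the parent is hexane.
Number the chain so that the substituent locant set {2,4,4} is lower than {3,3,5} at the first point of difference.
With this numbering: a bromo group at C-2; two chloro groups at C-4.
Substituent prefixes are cited in alphabetical order (multiplying prefixes like di-/tri- are ignored for ordering).
Putting it together: 2-bromo-4,4-dichlorohexane.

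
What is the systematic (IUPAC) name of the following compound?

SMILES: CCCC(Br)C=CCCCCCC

4-bromododec-5-ene

The longest chain bearing the multiple bond is 12 carbons long (dodecane).
A C=C double bond in the chain gives the infix -ene-.
Choose the numbering such that numbering from this end puts the double bond at C-5 rather than C-7.
This places the double bond between C-5 and C-6; a bromo group at C-4.
Assembling the pieces gives 4-bromododec-5-ene.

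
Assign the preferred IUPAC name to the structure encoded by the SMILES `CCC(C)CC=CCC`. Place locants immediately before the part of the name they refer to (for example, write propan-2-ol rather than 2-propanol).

6-methyloct-3-ene

The longest carbon chain that includes the multiple bond has 8 carbons, so the parent hydride is octane.
A C=C double bond in the chain gives the infix -ene-.
Choose the numbering such that numbering from this end puts the double bond at C-3 rather than C-5.
This places the double bond between C-3 and C-4; a methyl group at C-6.
Assembling the pieces gives 6-methyloct-3-ene.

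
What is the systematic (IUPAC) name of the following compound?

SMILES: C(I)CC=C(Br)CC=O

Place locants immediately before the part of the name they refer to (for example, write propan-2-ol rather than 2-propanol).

The longest chain bearing the –CHO group and the multiple bond is 6 carbons long (hexane).
The highest-priority functional group is an aldehyde (terminal –CHO), so the name ends in -al.
The chain contains a C=C double bond, so the unsaturation ending is -ene.
Number the chain so that the aldehyde carbon is C-1 by definition.
That gives the double bond between C-3 and C-4; a bromo group at C-3; an iodo group at C-6.
Substituent prefixes are cited in alphabetical order (multiplying prefixes like di-/tri- are ignored for ordering).
The name is 3-bromo-6-iodohex-3-enal.

3-bromo-6-iodohex-3-enal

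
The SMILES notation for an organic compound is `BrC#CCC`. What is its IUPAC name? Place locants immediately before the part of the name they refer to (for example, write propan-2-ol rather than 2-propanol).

1-bromobut-1-yne

The longest chain bearing the multiple bond is 4 carbons long (butane).
The chain contains a C≡C triple bond, so the unsaturation ending is -yne.
Number the chain so that numbering from this end puts the triple bond at C-1 rather than C-3.
That gives the triple bond between C-1 and C-2; a bromo group at C-1.
Putting it together: 1-bromobut-1-yne.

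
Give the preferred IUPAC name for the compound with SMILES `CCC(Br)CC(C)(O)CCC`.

6-bromo-4-methyloctan-4-ol

The longest chain bearing the –OH group is 8 carbons long (octane).
The principal characteristic group is an alcohol (–OH), named with the suffix -ol.
The numbering direction is chosen so that numbering from this end puts the hydroxyl group at C-4 rather than C-5.
This places the hydroxyl at C-4; a bromo group at C-6; a methyl group at C-4.
Prefixes are listed alphabetically: bromo, methyl.
The name is 6-bromo-4-methyloctan-4-ol.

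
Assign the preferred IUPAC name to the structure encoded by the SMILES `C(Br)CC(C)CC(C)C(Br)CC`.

The parent chain contains 8 carbons (octane).
Number the chain so that the substituent locant set {1,3,5,6} is lower than {3,4,6,8} at the first point of difference.
With this numbering: bromo groups at C-1 and C-6; methyl groups at C-3 and C-5.
Prefixes are listed alphabetically: bromo, methyl.
Assembling the pieces gives 1,6-dibromo-3,5-dimethyloctane.

1,6-dibromo-3,5-dimethyloctane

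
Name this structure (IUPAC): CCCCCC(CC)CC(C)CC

The longest carbon chain is 10 atoms: the parent is decane.
Choose the numbering such that the substituent locant set {3,5} is lower than {6,8} at the first point of difference.
That gives an ethyl group at C-5; a methyl group at C-3.
Prefixes are listed alphabetically: ethyl, methyl.
Putting it together: 5-ethyl-3-methyldecane.

5-ethyl-3-methyldecane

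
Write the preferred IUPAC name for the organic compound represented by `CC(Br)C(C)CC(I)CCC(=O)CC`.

The longest carbon chain that includes the carbonyl has 10 carbons, so the parent hydride is decane.
The principal characteristic group is a ketone (C=O on an internal carbon), named with the suffix -one.
Choose the numbering such that numbering from this end puts the carbonyl group at C-3 rather than C-8.
This places the carbonyl at C-3; a bromo group at C-9; an iodo group at C-6; a methyl group at C-8.
The substituents are ordered alphabetically, ignoring any di-/tri- multipliers.
The name is 9-bromo-6-iodo-8-methyldecan-3-one.

9-bromo-6-iodo-8-methyldecan-3-one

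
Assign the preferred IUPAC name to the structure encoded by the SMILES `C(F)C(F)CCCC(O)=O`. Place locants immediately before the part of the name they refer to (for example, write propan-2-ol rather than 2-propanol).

5,6-difluorohexanoic acid

Counting along the main chain through the –COOH group gives 6 carbons: the parent is hexane.
The highest-priority functional group is a carboxylic acid (terminal –COOH), so the name ends in -oic acid.
Number the chain so that the carboxylic acid carbon is C-1 by definition.
This places fluoro groups at C-5 and C-6.
Assembling the pieces gives 5,6-difluorohexanoic acid.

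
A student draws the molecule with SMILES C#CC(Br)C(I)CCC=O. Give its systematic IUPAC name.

Counting along the main chain through the –CHO group and the multiple bond gives 7 carbons: the parent is heptane.
The principal characteristic group is an aldehyde (terminal –CHO), named with the suffix -al.
A C≡C triple bond in the chain gives the infix -yne-.
The numbering direction is chosen so that the aldehyde carbon is C-1 by definition.
That gives the triple bond between C-6 and C-7; a bromo group at C-5; an iodo group at C-4.
The substituents are ordered alphabetically, ignoring any di-/tri- multipliers.
The name is 5-bromo-4-iodohept-6-ynal.

5-bromo-4-iodohept-6-ynal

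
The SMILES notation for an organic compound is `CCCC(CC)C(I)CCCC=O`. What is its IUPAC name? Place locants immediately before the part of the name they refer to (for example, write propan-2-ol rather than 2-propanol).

The longest carbon chain that includes the –CHO group has 9 carbons, so the parent hydride is nonane.
The principal characteristic group is an aldehyde (terminal –CHO), named with the suffix -al.
Number the chain so that the aldehyde carbon is C-1 by definition.
With this numbering: an ethyl group at C-6; an iodo group at C-5.
Substituent prefixes are cited in alphabetical order (multiplying prefixes like di-/tri- are ignored for ordering).
The name is 6-ethyl-5-iodononanal.

6-ethyl-5-iodononanal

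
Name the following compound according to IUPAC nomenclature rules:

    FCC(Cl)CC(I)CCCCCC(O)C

The longest chain bearing the –OH group is 11 carbons long (undecane).
The highest-priority functional group is an alcohol (–OH), so the name ends in -ol.
Number the chain so that numbering from this end puts the hydroxyl group at C-2 rather than C-10.
That gives the hydroxyl at C-2; a chloro group at C-10; a fluoro group at C-11; an iodo group at C-8.
Substituent prefixes are cited in alphabetical order (multiplying prefixes like di-/tri- are ignored for ordering).
The name is 10-chloro-11-fluoro-8-iodoundecan-2-ol.

10-chloro-11-fluoro-8-iodoundecan-2-ol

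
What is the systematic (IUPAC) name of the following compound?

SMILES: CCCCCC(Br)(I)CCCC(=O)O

5-bromo-5-iododecanoic acid

The longest chain bearing the –COOH group is 10 carbons long (decane).
The principal characteristic group is a carboxylic acid (terminal –COOH), named with the suffix -oic acid.
Number the chain so that the carboxylic acid carbon is C-1 by definition.
This places a bromo group at C-5; an iodo group at C-5.
Substituent prefixes are cited in alphabetical order (multiplying prefixes like di-/tri- are ignored for ordering).
The name is 5-bromo-5-iododecanoic acid.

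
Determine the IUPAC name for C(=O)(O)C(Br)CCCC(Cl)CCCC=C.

2-bromo-6-chloroundec-10-enoic acid

Counting along the main chain through the –COOH group and the multiple bond gives 11 carbons: the parent is undecane.
The principal characteristic group is a carboxylic acid (terminal –COOH), named with the suffix -oic acid.
There is one C=C double bond, indicated by the ending -ene.
Choose the numbering such that the carboxylic acid carbon is C-1 by definition.
This places the double bond between C-10 and C-11; a bromo group at C-2; a chloro group at C-6.
Substituent prefixes are cited in alphabetical order (multiplying prefixes like di-/tri- are ignored for ordering).
Assembling the pieces gives 2-bromo-6-chloroundec-10-enoic acid.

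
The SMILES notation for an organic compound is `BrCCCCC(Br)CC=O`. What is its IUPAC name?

3,7-dibromoheptanal

The longest chain bearing the –CHO group is 7 carbons long (heptane).
The highest-priority functional group is an aldehyde (terminal –CHO), so the name ends in -al.
Choose the numbering such that the aldehyde carbon is C-1 by definition.
That gives bromo groups at C-3 and C-7.
Putting it together: 3,7-dibromoheptanal.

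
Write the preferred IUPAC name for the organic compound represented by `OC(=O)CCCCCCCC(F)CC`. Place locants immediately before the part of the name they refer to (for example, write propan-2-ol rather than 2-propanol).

Counting along the main chain through the –COOH group gives 11 carbons: the parent is undecane.
The highest-priority functional group is a carboxylic acid (terminal –COOH), so the name ends in -oic acid.
The numbering direction is chosen so that the carboxylic acid carbon is C-1 by definition.
That gives a fluoro group at C-9.
Assembling the pieces gives 9-fluoroundecanoic acid.

9-fluoroundecanoic acid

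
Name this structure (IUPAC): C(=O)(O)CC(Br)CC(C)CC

Counting along the main chain through the –COOH group gives 7 carbons: the parent is heptane.
The highest-priority functional group is a carboxylic acid (terminal –COOH), so the name ends in -oic acid.
The numbering direction is chosen so that the carboxylic acid carbon is C-1 by definition.
With this numbering: a bromo group at C-3; a methyl group at C-5.
Substituent prefixes are cited in alphabetical order (multiplying prefixes like di-/tri- are ignored for ordering).
Assembling the pieces gives 3-bromo-5-methylheptanoic acid.

3-bromo-5-methylheptanoic acid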